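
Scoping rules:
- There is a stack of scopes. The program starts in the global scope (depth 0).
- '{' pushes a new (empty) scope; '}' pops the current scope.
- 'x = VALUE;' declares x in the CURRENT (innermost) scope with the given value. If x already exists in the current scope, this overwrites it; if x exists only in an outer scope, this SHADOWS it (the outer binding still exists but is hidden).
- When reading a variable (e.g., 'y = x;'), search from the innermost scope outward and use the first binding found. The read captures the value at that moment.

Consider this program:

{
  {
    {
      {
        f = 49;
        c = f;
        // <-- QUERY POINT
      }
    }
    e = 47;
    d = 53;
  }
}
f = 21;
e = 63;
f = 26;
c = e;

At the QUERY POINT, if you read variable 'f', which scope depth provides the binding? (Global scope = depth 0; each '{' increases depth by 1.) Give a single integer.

Step 1: enter scope (depth=1)
Step 2: enter scope (depth=2)
Step 3: enter scope (depth=3)
Step 4: enter scope (depth=4)
Step 5: declare f=49 at depth 4
Step 6: declare c=(read f)=49 at depth 4
Visible at query point: c=49 f=49

Answer: 4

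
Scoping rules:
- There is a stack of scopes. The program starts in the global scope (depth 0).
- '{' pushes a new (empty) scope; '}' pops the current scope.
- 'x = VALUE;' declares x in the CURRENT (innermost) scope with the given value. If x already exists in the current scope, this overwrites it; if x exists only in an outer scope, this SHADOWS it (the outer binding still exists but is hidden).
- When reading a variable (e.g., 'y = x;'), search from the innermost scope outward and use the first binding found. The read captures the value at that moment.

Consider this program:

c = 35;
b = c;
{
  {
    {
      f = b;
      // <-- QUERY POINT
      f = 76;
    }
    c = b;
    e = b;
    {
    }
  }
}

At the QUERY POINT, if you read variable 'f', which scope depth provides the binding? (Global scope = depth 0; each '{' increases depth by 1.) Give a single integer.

Step 1: declare c=35 at depth 0
Step 2: declare b=(read c)=35 at depth 0
Step 3: enter scope (depth=1)
Step 4: enter scope (depth=2)
Step 5: enter scope (depth=3)
Step 6: declare f=(read b)=35 at depth 3
Visible at query point: b=35 c=35 f=35

Answer: 3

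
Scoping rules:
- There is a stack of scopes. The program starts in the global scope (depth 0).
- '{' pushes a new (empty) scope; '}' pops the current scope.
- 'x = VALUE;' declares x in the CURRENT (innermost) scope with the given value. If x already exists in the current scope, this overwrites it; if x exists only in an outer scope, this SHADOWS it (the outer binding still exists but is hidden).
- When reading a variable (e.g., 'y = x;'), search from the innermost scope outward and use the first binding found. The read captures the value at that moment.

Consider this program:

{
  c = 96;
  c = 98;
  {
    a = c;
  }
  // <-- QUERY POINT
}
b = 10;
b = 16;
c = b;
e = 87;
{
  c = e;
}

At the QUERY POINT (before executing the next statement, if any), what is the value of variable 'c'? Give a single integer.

Answer: 98

Derivation:
Step 1: enter scope (depth=1)
Step 2: declare c=96 at depth 1
Step 3: declare c=98 at depth 1
Step 4: enter scope (depth=2)
Step 5: declare a=(read c)=98 at depth 2
Step 6: exit scope (depth=1)
Visible at query point: c=98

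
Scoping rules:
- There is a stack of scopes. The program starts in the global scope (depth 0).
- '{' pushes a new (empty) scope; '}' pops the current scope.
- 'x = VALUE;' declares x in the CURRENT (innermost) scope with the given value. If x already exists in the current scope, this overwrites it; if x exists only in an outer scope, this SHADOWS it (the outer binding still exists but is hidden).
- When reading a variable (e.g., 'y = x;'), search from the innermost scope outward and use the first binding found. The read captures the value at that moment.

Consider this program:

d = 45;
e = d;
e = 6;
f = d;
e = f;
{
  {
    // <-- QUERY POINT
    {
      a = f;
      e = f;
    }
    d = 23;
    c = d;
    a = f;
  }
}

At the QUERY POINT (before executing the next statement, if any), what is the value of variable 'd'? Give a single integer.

Step 1: declare d=45 at depth 0
Step 2: declare e=(read d)=45 at depth 0
Step 3: declare e=6 at depth 0
Step 4: declare f=(read d)=45 at depth 0
Step 5: declare e=(read f)=45 at depth 0
Step 6: enter scope (depth=1)
Step 7: enter scope (depth=2)
Visible at query point: d=45 e=45 f=45

Answer: 45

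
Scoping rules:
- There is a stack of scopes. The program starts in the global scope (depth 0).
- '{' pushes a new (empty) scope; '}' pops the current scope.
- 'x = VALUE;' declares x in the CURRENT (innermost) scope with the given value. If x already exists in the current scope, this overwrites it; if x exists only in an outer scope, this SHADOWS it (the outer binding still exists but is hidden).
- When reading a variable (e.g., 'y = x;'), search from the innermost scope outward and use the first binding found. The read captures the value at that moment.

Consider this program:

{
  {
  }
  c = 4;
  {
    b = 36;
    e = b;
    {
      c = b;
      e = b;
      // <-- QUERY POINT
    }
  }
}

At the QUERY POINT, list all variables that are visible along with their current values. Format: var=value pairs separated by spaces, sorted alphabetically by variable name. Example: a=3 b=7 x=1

Answer: b=36 c=36 e=36

Derivation:
Step 1: enter scope (depth=1)
Step 2: enter scope (depth=2)
Step 3: exit scope (depth=1)
Step 4: declare c=4 at depth 1
Step 5: enter scope (depth=2)
Step 6: declare b=36 at depth 2
Step 7: declare e=(read b)=36 at depth 2
Step 8: enter scope (depth=3)
Step 9: declare c=(read b)=36 at depth 3
Step 10: declare e=(read b)=36 at depth 3
Visible at query point: b=36 c=36 e=36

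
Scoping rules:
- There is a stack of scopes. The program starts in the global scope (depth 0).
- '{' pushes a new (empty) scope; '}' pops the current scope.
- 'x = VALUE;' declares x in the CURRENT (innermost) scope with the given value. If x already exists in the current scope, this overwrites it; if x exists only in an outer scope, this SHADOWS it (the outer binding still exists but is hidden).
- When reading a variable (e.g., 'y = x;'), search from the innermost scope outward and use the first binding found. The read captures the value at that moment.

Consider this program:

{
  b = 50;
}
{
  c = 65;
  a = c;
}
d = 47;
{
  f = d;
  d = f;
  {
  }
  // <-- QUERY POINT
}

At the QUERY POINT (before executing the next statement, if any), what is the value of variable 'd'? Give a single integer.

Step 1: enter scope (depth=1)
Step 2: declare b=50 at depth 1
Step 3: exit scope (depth=0)
Step 4: enter scope (depth=1)
Step 5: declare c=65 at depth 1
Step 6: declare a=(read c)=65 at depth 1
Step 7: exit scope (depth=0)
Step 8: declare d=47 at depth 0
Step 9: enter scope (depth=1)
Step 10: declare f=(read d)=47 at depth 1
Step 11: declare d=(read f)=47 at depth 1
Step 12: enter scope (depth=2)
Step 13: exit scope (depth=1)
Visible at query point: d=47 f=47

Answer: 47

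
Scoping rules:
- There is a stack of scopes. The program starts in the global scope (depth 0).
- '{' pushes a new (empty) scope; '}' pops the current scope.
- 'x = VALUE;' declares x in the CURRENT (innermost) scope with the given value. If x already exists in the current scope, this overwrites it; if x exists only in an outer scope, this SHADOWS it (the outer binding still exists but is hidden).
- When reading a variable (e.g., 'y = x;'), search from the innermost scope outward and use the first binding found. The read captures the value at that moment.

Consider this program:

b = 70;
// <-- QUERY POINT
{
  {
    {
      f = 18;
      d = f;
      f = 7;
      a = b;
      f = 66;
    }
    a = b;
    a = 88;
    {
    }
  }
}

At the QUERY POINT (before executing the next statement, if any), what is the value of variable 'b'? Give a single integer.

Answer: 70

Derivation:
Step 1: declare b=70 at depth 0
Visible at query point: b=70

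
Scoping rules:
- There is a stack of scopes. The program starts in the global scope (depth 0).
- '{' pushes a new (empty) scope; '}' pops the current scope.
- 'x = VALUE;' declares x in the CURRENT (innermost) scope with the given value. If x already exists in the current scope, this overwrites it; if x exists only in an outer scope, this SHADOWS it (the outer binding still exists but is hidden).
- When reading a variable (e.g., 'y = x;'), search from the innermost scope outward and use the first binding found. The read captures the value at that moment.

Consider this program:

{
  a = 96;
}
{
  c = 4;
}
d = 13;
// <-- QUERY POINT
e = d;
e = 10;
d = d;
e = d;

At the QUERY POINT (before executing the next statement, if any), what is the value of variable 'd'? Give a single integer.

Answer: 13

Derivation:
Step 1: enter scope (depth=1)
Step 2: declare a=96 at depth 1
Step 3: exit scope (depth=0)
Step 4: enter scope (depth=1)
Step 5: declare c=4 at depth 1
Step 6: exit scope (depth=0)
Step 7: declare d=13 at depth 0
Visible at query point: d=13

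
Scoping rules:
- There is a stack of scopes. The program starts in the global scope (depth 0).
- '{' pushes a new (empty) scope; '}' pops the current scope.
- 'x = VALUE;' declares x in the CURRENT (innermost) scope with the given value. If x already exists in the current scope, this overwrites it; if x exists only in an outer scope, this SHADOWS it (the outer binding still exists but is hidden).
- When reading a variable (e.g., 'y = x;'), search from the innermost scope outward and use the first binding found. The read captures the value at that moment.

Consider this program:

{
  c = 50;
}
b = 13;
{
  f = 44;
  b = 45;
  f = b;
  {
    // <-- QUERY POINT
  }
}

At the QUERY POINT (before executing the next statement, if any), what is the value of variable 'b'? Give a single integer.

Step 1: enter scope (depth=1)
Step 2: declare c=50 at depth 1
Step 3: exit scope (depth=0)
Step 4: declare b=13 at depth 0
Step 5: enter scope (depth=1)
Step 6: declare f=44 at depth 1
Step 7: declare b=45 at depth 1
Step 8: declare f=(read b)=45 at depth 1
Step 9: enter scope (depth=2)
Visible at query point: b=45 f=45

Answer: 45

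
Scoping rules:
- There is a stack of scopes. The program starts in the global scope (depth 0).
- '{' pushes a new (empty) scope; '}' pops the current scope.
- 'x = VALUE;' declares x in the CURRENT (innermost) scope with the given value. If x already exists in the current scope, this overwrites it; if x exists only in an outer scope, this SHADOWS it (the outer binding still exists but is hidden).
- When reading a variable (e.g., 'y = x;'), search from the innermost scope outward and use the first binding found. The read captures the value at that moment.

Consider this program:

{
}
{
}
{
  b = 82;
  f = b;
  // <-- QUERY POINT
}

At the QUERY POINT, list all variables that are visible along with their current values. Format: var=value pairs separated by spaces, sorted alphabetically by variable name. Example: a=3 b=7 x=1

Step 1: enter scope (depth=1)
Step 2: exit scope (depth=0)
Step 3: enter scope (depth=1)
Step 4: exit scope (depth=0)
Step 5: enter scope (depth=1)
Step 6: declare b=82 at depth 1
Step 7: declare f=(read b)=82 at depth 1
Visible at query point: b=82 f=82

Answer: b=82 f=82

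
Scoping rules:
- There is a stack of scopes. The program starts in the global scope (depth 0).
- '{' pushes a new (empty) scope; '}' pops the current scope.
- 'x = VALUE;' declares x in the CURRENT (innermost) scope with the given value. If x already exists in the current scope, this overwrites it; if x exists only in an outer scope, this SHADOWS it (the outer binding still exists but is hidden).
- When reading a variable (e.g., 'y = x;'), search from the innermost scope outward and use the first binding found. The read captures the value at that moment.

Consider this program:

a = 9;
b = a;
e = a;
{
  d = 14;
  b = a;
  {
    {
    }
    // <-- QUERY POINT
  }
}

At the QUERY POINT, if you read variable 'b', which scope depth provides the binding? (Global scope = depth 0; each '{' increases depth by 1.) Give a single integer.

Step 1: declare a=9 at depth 0
Step 2: declare b=(read a)=9 at depth 0
Step 3: declare e=(read a)=9 at depth 0
Step 4: enter scope (depth=1)
Step 5: declare d=14 at depth 1
Step 6: declare b=(read a)=9 at depth 1
Step 7: enter scope (depth=2)
Step 8: enter scope (depth=3)
Step 9: exit scope (depth=2)
Visible at query point: a=9 b=9 d=14 e=9

Answer: 1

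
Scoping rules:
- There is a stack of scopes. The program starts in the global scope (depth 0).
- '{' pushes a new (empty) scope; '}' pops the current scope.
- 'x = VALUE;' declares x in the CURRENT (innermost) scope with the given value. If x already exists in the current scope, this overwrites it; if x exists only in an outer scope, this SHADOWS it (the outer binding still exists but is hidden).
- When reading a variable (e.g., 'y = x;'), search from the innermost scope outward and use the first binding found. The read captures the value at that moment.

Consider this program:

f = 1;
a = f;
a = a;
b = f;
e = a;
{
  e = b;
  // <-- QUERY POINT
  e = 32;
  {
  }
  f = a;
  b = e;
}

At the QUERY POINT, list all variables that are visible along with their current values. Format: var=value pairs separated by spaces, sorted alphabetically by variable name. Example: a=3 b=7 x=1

Answer: a=1 b=1 e=1 f=1

Derivation:
Step 1: declare f=1 at depth 0
Step 2: declare a=(read f)=1 at depth 0
Step 3: declare a=(read a)=1 at depth 0
Step 4: declare b=(read f)=1 at depth 0
Step 5: declare e=(read a)=1 at depth 0
Step 6: enter scope (depth=1)
Step 7: declare e=(read b)=1 at depth 1
Visible at query point: a=1 b=1 e=1 f=1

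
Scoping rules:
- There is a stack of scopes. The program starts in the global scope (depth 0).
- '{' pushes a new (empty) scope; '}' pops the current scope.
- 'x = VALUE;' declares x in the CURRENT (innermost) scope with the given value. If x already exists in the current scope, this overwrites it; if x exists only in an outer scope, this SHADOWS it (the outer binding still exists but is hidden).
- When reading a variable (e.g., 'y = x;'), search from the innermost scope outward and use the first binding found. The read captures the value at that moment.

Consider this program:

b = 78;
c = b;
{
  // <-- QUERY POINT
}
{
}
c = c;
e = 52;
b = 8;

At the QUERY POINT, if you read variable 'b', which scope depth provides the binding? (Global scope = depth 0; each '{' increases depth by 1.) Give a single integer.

Step 1: declare b=78 at depth 0
Step 2: declare c=(read b)=78 at depth 0
Step 3: enter scope (depth=1)
Visible at query point: b=78 c=78

Answer: 0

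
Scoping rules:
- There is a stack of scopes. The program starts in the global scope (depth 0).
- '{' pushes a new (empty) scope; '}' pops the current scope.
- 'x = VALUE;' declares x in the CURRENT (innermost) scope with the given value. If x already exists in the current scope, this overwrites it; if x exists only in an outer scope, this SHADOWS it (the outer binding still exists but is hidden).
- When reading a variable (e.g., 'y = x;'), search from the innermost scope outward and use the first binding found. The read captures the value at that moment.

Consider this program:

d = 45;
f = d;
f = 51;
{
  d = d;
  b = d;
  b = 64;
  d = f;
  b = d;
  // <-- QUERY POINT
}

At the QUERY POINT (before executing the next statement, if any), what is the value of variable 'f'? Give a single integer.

Step 1: declare d=45 at depth 0
Step 2: declare f=(read d)=45 at depth 0
Step 3: declare f=51 at depth 0
Step 4: enter scope (depth=1)
Step 5: declare d=(read d)=45 at depth 1
Step 6: declare b=(read d)=45 at depth 1
Step 7: declare b=64 at depth 1
Step 8: declare d=(read f)=51 at depth 1
Step 9: declare b=(read d)=51 at depth 1
Visible at query point: b=51 d=51 f=51

Answer: 51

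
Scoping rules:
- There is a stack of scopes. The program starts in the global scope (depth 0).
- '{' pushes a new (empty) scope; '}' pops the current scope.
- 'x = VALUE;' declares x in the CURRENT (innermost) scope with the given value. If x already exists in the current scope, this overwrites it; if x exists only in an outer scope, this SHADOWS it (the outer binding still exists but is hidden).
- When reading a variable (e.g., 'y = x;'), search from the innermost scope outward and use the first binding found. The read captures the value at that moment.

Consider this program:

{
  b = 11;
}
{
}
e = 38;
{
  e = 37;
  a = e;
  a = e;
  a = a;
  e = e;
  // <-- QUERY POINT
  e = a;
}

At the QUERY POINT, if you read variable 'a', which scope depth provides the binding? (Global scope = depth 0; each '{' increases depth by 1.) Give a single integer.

Answer: 1

Derivation:
Step 1: enter scope (depth=1)
Step 2: declare b=11 at depth 1
Step 3: exit scope (depth=0)
Step 4: enter scope (depth=1)
Step 5: exit scope (depth=0)
Step 6: declare e=38 at depth 0
Step 7: enter scope (depth=1)
Step 8: declare e=37 at depth 1
Step 9: declare a=(read e)=37 at depth 1
Step 10: declare a=(read e)=37 at depth 1
Step 11: declare a=(read a)=37 at depth 1
Step 12: declare e=(read e)=37 at depth 1
Visible at query point: a=37 e=37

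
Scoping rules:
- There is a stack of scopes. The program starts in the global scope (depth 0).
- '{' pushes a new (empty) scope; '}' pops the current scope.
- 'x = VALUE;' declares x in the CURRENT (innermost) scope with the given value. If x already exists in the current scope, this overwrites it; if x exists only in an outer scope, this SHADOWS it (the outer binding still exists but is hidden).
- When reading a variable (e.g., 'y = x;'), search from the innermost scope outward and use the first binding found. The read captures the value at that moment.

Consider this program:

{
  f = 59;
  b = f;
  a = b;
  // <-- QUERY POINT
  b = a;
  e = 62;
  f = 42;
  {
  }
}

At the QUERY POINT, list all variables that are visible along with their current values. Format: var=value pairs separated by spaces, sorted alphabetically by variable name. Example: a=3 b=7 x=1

Step 1: enter scope (depth=1)
Step 2: declare f=59 at depth 1
Step 3: declare b=(read f)=59 at depth 1
Step 4: declare a=(read b)=59 at depth 1
Visible at query point: a=59 b=59 f=59

Answer: a=59 b=59 f=59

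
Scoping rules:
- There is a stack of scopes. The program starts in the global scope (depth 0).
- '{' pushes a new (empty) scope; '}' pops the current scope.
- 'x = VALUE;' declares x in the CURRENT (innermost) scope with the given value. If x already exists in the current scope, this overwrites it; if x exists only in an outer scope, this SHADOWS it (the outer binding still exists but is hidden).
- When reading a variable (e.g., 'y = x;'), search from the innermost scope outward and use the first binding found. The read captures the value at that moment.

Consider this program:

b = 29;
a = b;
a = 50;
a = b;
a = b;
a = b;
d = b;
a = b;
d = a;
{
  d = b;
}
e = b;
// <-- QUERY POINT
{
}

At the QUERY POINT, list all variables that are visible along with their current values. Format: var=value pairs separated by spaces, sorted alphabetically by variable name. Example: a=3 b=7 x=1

Answer: a=29 b=29 d=29 e=29

Derivation:
Step 1: declare b=29 at depth 0
Step 2: declare a=(read b)=29 at depth 0
Step 3: declare a=50 at depth 0
Step 4: declare a=(read b)=29 at depth 0
Step 5: declare a=(read b)=29 at depth 0
Step 6: declare a=(read b)=29 at depth 0
Step 7: declare d=(read b)=29 at depth 0
Step 8: declare a=(read b)=29 at depth 0
Step 9: declare d=(read a)=29 at depth 0
Step 10: enter scope (depth=1)
Step 11: declare d=(read b)=29 at depth 1
Step 12: exit scope (depth=0)
Step 13: declare e=(read b)=29 at depth 0
Visible at query point: a=29 b=29 d=29 e=29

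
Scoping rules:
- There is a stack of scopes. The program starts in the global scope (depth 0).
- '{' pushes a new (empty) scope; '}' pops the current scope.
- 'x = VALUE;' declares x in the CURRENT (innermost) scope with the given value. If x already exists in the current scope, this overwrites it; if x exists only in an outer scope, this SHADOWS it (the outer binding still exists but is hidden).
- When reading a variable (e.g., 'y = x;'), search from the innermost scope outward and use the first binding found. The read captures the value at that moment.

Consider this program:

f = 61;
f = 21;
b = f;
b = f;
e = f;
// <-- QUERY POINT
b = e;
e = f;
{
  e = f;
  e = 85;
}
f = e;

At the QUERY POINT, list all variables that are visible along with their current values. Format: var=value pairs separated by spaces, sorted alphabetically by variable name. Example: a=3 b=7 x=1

Answer: b=21 e=21 f=21

Derivation:
Step 1: declare f=61 at depth 0
Step 2: declare f=21 at depth 0
Step 3: declare b=(read f)=21 at depth 0
Step 4: declare b=(read f)=21 at depth 0
Step 5: declare e=(read f)=21 at depth 0
Visible at query point: b=21 e=21 f=21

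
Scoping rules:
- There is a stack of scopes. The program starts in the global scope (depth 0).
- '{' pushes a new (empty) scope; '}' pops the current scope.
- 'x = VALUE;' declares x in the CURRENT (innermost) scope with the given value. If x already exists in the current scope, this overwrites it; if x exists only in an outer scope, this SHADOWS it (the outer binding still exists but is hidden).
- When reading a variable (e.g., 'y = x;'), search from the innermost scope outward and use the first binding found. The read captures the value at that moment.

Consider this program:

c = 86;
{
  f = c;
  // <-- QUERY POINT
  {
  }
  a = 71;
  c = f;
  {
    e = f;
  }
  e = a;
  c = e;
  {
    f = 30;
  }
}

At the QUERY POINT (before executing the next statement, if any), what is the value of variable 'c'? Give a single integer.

Answer: 86

Derivation:
Step 1: declare c=86 at depth 0
Step 2: enter scope (depth=1)
Step 3: declare f=(read c)=86 at depth 1
Visible at query point: c=86 f=86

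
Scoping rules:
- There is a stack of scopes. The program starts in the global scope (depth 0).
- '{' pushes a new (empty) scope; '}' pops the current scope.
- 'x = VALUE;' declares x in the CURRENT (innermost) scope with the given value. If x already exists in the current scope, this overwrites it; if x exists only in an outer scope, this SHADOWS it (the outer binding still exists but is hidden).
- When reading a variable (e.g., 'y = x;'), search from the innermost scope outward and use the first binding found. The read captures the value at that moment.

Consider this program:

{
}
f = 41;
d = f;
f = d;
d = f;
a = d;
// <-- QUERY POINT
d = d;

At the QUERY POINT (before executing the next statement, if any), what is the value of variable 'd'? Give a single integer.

Answer: 41

Derivation:
Step 1: enter scope (depth=1)
Step 2: exit scope (depth=0)
Step 3: declare f=41 at depth 0
Step 4: declare d=(read f)=41 at depth 0
Step 5: declare f=(read d)=41 at depth 0
Step 6: declare d=(read f)=41 at depth 0
Step 7: declare a=(read d)=41 at depth 0
Visible at query point: a=41 d=41 f=41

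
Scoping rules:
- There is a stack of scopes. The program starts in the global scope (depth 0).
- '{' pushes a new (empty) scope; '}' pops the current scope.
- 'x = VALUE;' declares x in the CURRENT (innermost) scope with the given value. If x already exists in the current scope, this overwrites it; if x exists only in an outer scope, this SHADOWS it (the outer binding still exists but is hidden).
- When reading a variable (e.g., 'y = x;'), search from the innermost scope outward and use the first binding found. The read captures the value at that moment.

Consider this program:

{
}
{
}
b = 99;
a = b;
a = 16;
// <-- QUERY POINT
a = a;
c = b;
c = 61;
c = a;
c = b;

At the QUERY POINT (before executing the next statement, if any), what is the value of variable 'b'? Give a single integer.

Answer: 99

Derivation:
Step 1: enter scope (depth=1)
Step 2: exit scope (depth=0)
Step 3: enter scope (depth=1)
Step 4: exit scope (depth=0)
Step 5: declare b=99 at depth 0
Step 6: declare a=(read b)=99 at depth 0
Step 7: declare a=16 at depth 0
Visible at query point: a=16 b=99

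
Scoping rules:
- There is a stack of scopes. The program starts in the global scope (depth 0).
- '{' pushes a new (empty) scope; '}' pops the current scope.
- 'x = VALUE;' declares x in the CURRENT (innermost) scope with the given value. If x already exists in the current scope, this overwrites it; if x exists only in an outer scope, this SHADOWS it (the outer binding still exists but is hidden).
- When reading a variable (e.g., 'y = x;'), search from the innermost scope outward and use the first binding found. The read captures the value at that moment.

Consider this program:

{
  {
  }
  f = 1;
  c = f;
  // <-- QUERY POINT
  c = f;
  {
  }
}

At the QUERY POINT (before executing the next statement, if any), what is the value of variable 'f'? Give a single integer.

Step 1: enter scope (depth=1)
Step 2: enter scope (depth=2)
Step 3: exit scope (depth=1)
Step 4: declare f=1 at depth 1
Step 5: declare c=(read f)=1 at depth 1
Visible at query point: c=1 f=1

Answer: 1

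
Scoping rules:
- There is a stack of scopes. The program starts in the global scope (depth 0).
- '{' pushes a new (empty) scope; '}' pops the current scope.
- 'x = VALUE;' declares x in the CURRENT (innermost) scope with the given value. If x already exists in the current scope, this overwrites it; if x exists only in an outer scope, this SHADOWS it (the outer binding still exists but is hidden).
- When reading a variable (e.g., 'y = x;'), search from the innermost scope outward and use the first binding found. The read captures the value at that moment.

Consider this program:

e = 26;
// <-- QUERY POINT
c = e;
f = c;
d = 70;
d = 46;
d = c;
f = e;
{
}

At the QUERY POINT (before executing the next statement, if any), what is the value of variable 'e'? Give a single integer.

Step 1: declare e=26 at depth 0
Visible at query point: e=26

Answer: 26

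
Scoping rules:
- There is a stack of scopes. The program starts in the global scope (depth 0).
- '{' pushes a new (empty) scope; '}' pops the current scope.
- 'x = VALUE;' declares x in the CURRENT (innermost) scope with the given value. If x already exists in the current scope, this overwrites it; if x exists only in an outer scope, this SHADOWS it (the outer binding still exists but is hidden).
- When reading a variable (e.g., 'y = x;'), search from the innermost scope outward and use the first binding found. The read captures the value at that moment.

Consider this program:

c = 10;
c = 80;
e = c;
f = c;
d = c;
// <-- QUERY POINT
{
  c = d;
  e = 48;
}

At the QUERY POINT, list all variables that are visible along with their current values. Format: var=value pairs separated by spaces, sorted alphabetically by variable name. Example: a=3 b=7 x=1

Step 1: declare c=10 at depth 0
Step 2: declare c=80 at depth 0
Step 3: declare e=(read c)=80 at depth 0
Step 4: declare f=(read c)=80 at depth 0
Step 5: declare d=(read c)=80 at depth 0
Visible at query point: c=80 d=80 e=80 f=80

Answer: c=80 d=80 e=80 f=80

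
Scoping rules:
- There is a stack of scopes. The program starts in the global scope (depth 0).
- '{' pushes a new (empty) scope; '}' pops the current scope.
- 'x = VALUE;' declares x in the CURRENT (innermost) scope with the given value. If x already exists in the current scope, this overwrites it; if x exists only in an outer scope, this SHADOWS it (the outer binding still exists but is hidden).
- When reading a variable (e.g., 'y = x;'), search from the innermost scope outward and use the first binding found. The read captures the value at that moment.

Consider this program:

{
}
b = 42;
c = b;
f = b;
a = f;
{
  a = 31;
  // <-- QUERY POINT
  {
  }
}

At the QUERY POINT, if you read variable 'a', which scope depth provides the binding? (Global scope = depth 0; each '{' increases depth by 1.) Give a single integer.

Answer: 1

Derivation:
Step 1: enter scope (depth=1)
Step 2: exit scope (depth=0)
Step 3: declare b=42 at depth 0
Step 4: declare c=(read b)=42 at depth 0
Step 5: declare f=(read b)=42 at depth 0
Step 6: declare a=(read f)=42 at depth 0
Step 7: enter scope (depth=1)
Step 8: declare a=31 at depth 1
Visible at query point: a=31 b=42 c=42 f=42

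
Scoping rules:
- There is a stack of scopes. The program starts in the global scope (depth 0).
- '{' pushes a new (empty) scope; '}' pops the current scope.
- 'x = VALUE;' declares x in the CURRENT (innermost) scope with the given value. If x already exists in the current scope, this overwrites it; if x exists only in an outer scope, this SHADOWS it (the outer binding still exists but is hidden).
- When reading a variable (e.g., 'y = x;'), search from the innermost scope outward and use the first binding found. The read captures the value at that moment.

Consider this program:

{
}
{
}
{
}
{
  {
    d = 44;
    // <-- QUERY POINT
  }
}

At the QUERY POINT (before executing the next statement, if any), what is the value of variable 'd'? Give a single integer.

Answer: 44

Derivation:
Step 1: enter scope (depth=1)
Step 2: exit scope (depth=0)
Step 3: enter scope (depth=1)
Step 4: exit scope (depth=0)
Step 5: enter scope (depth=1)
Step 6: exit scope (depth=0)
Step 7: enter scope (depth=1)
Step 8: enter scope (depth=2)
Step 9: declare d=44 at depth 2
Visible at query point: d=44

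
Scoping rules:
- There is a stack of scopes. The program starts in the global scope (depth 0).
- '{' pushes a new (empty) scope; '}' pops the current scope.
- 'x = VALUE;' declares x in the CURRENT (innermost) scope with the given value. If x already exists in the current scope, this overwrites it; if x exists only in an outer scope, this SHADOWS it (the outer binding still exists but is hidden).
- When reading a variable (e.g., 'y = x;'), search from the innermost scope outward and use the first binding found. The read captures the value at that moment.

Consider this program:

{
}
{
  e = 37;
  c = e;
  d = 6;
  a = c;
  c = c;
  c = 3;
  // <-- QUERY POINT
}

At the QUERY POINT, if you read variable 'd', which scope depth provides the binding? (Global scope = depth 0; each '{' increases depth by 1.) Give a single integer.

Answer: 1

Derivation:
Step 1: enter scope (depth=1)
Step 2: exit scope (depth=0)
Step 3: enter scope (depth=1)
Step 4: declare e=37 at depth 1
Step 5: declare c=(read e)=37 at depth 1
Step 6: declare d=6 at depth 1
Step 7: declare a=(read c)=37 at depth 1
Step 8: declare c=(read c)=37 at depth 1
Step 9: declare c=3 at depth 1
Visible at query point: a=37 c=3 d=6 e=37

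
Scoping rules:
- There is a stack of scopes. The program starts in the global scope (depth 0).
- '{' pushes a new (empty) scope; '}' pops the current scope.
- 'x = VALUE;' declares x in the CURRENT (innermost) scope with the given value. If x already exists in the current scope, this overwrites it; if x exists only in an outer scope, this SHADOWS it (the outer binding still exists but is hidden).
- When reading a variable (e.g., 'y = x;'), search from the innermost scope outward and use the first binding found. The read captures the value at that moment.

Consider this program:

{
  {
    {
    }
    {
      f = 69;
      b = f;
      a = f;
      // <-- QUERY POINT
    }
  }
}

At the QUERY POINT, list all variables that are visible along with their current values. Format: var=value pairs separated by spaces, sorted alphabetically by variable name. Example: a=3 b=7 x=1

Answer: a=69 b=69 f=69

Derivation:
Step 1: enter scope (depth=1)
Step 2: enter scope (depth=2)
Step 3: enter scope (depth=3)
Step 4: exit scope (depth=2)
Step 5: enter scope (depth=3)
Step 6: declare f=69 at depth 3
Step 7: declare b=(read f)=69 at depth 3
Step 8: declare a=(read f)=69 at depth 3
Visible at query point: a=69 b=69 f=69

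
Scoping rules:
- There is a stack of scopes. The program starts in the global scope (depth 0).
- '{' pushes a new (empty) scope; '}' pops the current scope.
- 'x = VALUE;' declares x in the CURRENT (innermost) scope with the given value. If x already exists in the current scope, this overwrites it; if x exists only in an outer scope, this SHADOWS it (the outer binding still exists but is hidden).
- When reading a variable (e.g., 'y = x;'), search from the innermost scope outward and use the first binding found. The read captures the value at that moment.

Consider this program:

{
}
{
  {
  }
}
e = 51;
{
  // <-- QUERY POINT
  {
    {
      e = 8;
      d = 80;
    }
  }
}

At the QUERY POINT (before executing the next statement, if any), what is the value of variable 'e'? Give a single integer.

Step 1: enter scope (depth=1)
Step 2: exit scope (depth=0)
Step 3: enter scope (depth=1)
Step 4: enter scope (depth=2)
Step 5: exit scope (depth=1)
Step 6: exit scope (depth=0)
Step 7: declare e=51 at depth 0
Step 8: enter scope (depth=1)
Visible at query point: e=51

Answer: 51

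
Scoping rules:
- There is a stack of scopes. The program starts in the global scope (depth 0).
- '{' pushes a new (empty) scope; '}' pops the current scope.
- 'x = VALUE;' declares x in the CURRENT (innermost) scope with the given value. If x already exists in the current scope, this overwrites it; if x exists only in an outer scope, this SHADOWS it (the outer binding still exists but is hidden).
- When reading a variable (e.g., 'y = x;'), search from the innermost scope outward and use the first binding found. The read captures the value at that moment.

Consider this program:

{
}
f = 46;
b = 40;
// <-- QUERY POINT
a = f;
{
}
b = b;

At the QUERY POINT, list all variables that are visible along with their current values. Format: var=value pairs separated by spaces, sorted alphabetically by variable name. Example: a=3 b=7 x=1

Step 1: enter scope (depth=1)
Step 2: exit scope (depth=0)
Step 3: declare f=46 at depth 0
Step 4: declare b=40 at depth 0
Visible at query point: b=40 f=46

Answer: b=40 f=46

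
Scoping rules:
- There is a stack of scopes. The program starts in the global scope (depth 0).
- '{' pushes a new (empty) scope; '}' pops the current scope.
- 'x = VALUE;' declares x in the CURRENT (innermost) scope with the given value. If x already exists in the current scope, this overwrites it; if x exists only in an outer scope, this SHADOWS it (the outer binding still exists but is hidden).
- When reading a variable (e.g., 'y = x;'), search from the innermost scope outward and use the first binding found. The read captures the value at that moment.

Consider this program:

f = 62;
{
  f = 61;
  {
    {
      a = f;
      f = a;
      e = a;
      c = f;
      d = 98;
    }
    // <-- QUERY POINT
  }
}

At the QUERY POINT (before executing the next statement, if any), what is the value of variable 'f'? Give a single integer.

Answer: 61

Derivation:
Step 1: declare f=62 at depth 0
Step 2: enter scope (depth=1)
Step 3: declare f=61 at depth 1
Step 4: enter scope (depth=2)
Step 5: enter scope (depth=3)
Step 6: declare a=(read f)=61 at depth 3
Step 7: declare f=(read a)=61 at depth 3
Step 8: declare e=(read a)=61 at depth 3
Step 9: declare c=(read f)=61 at depth 3
Step 10: declare d=98 at depth 3
Step 11: exit scope (depth=2)
Visible at query point: f=61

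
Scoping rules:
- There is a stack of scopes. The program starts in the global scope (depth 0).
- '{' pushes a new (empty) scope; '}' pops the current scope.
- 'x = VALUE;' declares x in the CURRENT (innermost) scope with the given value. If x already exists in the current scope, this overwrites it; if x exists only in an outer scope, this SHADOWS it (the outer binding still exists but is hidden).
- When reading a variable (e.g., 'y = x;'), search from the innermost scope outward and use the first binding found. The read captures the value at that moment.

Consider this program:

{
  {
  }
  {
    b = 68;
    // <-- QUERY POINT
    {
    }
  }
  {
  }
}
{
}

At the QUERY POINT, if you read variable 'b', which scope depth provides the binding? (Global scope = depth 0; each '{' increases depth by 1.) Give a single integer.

Answer: 2

Derivation:
Step 1: enter scope (depth=1)
Step 2: enter scope (depth=2)
Step 3: exit scope (depth=1)
Step 4: enter scope (depth=2)
Step 5: declare b=68 at depth 2
Visible at query point: b=68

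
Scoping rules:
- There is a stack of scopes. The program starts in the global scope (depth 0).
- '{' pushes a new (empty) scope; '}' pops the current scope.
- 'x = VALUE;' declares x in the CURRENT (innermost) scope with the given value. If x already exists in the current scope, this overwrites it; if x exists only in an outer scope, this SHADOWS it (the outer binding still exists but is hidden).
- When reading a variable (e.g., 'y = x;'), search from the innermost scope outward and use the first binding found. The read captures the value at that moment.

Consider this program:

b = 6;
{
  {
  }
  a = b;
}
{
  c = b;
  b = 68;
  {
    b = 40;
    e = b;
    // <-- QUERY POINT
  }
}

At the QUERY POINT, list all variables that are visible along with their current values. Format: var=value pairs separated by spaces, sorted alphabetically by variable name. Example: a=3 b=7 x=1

Step 1: declare b=6 at depth 0
Step 2: enter scope (depth=1)
Step 3: enter scope (depth=2)
Step 4: exit scope (depth=1)
Step 5: declare a=(read b)=6 at depth 1
Step 6: exit scope (depth=0)
Step 7: enter scope (depth=1)
Step 8: declare c=(read b)=6 at depth 1
Step 9: declare b=68 at depth 1
Step 10: enter scope (depth=2)
Step 11: declare b=40 at depth 2
Step 12: declare e=(read b)=40 at depth 2
Visible at query point: b=40 c=6 e=40

Answer: b=40 c=6 e=40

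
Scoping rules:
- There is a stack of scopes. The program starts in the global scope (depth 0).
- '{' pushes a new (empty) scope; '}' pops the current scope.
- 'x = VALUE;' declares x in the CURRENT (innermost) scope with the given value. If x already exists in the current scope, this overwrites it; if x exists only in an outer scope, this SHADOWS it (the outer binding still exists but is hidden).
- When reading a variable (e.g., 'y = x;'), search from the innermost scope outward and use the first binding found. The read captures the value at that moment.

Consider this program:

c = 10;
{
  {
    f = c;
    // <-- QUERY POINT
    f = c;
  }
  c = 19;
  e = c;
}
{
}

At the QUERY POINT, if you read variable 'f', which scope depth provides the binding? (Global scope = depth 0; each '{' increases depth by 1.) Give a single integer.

Step 1: declare c=10 at depth 0
Step 2: enter scope (depth=1)
Step 3: enter scope (depth=2)
Step 4: declare f=(read c)=10 at depth 2
Visible at query point: c=10 f=10

Answer: 2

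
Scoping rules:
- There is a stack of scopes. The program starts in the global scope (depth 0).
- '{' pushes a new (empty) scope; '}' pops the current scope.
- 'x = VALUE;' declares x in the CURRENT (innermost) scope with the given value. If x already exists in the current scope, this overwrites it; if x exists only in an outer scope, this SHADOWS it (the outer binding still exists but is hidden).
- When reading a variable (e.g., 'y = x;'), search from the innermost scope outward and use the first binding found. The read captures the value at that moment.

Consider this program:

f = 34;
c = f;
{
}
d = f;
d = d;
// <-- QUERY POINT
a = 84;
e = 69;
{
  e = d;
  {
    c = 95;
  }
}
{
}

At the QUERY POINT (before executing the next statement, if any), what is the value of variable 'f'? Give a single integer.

Step 1: declare f=34 at depth 0
Step 2: declare c=(read f)=34 at depth 0
Step 3: enter scope (depth=1)
Step 4: exit scope (depth=0)
Step 5: declare d=(read f)=34 at depth 0
Step 6: declare d=(read d)=34 at depth 0
Visible at query point: c=34 d=34 f=34

Answer: 34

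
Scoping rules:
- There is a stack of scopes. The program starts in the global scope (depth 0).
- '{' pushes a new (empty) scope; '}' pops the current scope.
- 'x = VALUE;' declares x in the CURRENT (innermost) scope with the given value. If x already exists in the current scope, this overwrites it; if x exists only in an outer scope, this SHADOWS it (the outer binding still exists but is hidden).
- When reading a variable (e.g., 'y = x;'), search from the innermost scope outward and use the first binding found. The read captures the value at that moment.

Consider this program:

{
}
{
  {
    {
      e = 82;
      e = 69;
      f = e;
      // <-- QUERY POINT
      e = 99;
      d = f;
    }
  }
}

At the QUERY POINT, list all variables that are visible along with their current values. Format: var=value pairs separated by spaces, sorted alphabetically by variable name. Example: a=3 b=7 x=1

Answer: e=69 f=69

Derivation:
Step 1: enter scope (depth=1)
Step 2: exit scope (depth=0)
Step 3: enter scope (depth=1)
Step 4: enter scope (depth=2)
Step 5: enter scope (depth=3)
Step 6: declare e=82 at depth 3
Step 7: declare e=69 at depth 3
Step 8: declare f=(read e)=69 at depth 3
Visible at query point: e=69 f=69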